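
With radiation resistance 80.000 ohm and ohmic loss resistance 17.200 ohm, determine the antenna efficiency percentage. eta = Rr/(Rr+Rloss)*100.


eta = 80.000 / (80.000 + 17.200) * 100 = 82.30%

82.30%


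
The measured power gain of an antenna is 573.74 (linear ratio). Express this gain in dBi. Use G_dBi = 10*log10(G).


G_dBi = 10 * log10(573.74) = 27.59 dBi

27.59 dBi


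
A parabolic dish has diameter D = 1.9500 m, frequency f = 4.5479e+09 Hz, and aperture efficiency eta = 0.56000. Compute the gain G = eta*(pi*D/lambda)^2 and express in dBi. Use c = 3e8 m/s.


lambda = c / f = 3.0000e+08 / 4.5479e+09 = 0.06596451 m
G_linear = 0.56000 * (pi * 1.9500 / 0.06596451)^2 = 4829.880
G_dBi = 10 * log10(4829.880) = 36.84 dBi

36.84 dBi


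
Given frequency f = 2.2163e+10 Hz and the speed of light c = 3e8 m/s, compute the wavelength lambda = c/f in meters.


lambda = c / f = 3.0000e+08 / 2.2163e+10 = 0.01354 m

0.01354 m


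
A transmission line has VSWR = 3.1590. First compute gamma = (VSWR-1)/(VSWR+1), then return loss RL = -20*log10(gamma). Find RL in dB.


gamma = (3.1590 - 1) / (3.1590 + 1) = 0.5191152
RL = -20 * log10(0.5191152) = 5.695 dB

5.695 dB


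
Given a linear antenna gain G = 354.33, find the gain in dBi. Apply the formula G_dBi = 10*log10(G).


G_dBi = 10 * log10(354.33) = 25.49 dBi

25.49 dBi


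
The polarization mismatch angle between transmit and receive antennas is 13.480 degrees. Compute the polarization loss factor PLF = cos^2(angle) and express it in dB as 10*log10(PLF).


PLF_linear = cos^2(13.480 deg) = 0.9456616
PLF_dB = 10 * log10(0.9456616) = -0.2426 dB

-0.2426 dB


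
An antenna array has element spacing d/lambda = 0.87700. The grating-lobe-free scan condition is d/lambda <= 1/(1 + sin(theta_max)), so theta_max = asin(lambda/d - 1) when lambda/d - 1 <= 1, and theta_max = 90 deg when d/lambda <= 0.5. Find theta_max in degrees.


lambda/d - 1 = 1/0.87700 - 1 = 0.1402509
theta_max = asin(0.1402509) = 8.062 deg

8.062 deg


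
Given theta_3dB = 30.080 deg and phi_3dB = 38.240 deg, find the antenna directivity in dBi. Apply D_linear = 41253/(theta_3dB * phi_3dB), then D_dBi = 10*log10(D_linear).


D_linear = 41253 / (30.080 * 38.240) = 35.86409
D_dBi = 10 * log10(35.86409) = 15.55 dBi

15.55 dBi


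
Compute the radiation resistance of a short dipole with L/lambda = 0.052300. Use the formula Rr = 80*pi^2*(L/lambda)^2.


Rr = 80 * pi^2 * (0.052300)^2 = 80 * 9.869604 * 2.735290e-03 = 2.160 ohm

2.160 ohm


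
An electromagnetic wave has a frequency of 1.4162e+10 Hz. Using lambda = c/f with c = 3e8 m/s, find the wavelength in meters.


lambda = c / f = 3.0000e+08 / 1.4162e+10 = 0.02118 m

0.02118 m


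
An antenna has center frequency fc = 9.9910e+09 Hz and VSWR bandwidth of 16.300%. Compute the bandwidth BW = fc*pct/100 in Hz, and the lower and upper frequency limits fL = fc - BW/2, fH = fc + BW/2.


BW = 9.9910e+09 * 16.300/100 = 1.628533e+09 Hz
fL = 9.9910e+09 - 1.628533e+09/2 = 9.177e+09 Hz
fH = 9.9910e+09 + 1.628533e+09/2 = 1.081e+10 Hz

BW=1.629e+09 Hz, fL=9.177e+09 Hz, fH=1.081e+10 Hz


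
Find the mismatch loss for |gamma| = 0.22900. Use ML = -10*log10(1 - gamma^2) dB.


ML = -10 * log10(1 - 0.22900^2) = -10 * log10(0.947559) = 0.2339 dB

0.2339 dB


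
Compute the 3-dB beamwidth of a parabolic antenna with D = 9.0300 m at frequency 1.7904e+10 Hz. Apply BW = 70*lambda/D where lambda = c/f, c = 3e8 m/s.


lambda = c / f = 3.0000e+08 / 1.7904e+10 = 0.01675603 m
BW = 70 * 0.01675603 / 9.0300 = 0.1299 deg

0.1299 deg


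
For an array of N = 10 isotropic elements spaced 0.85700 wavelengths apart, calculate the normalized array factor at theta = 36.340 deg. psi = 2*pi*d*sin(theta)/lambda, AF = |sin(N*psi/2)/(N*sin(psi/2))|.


psi = 2*pi*0.85700*sin(36.340 deg) = 3.190836 rad
AF = |sin(10*3.190836/2) / (10*sin(3.190836/2))| = 0.02438

0.02438


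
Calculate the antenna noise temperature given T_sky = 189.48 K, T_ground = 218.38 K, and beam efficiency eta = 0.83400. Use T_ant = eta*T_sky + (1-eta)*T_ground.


T_ant = 0.83400 * 189.48 + (1 - 0.83400) * 218.38 = 194.3 K

194.3 K


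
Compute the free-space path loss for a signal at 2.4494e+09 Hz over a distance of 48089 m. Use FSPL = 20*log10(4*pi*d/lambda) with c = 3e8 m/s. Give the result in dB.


lambda = c / f = 3.0000e+08 / 2.4494e+09 = 0.1224790 m
FSPL = 20 * log10(4*pi*48089/0.1224790) = 133.9 dB

133.9 dB


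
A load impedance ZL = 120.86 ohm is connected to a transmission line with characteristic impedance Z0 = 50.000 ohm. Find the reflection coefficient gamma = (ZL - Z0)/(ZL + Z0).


gamma = (120.86 - 50.000) / (120.86 + 50.000) = 0.4147

0.4147


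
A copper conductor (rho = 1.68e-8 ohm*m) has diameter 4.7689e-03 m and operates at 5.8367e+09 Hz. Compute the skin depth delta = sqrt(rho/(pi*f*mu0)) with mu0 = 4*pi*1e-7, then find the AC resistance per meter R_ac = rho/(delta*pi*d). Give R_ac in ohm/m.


delta = sqrt(1.68e-8 / (pi * 5.8367e+09 * 4*pi*1e-7)) = 8.538687e-07 m
R_ac = 1.68e-8 / (8.538687e-07 * pi * 4.7689e-03) = 1.313 ohm/m

1.313 ohm/m


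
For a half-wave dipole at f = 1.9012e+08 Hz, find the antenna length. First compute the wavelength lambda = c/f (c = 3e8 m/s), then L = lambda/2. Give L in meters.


lambda = c / f = 3.0000e+08 / 1.9012e+08 = 1.577951 m
L = lambda / 2 = 1.577951 / 2 = 0.7890 m

0.7890 m


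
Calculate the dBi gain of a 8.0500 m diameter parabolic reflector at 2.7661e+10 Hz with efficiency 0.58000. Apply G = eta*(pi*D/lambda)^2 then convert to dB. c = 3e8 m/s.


lambda = c / f = 3.0000e+08 / 2.7661e+10 = 0.01084559 m
G_linear = 0.58000 * (pi * 8.0500 / 0.01084559)^2 = 3.153647e+06
G_dBi = 10 * log10(3.153647e+06) = 64.99 dBi

64.99 dBi


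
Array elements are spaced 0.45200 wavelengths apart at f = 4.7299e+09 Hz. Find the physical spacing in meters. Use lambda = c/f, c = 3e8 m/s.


lambda = c / f = 3.0000e+08 / 4.7299e+09 = 0.06342629 m
d = 0.45200 * 0.06342629 = 0.02867 m

0.02867 m


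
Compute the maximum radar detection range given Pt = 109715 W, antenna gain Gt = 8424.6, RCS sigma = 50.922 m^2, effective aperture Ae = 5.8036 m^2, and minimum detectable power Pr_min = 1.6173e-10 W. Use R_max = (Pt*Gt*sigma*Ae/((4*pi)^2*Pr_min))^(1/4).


R^4 = 109715*8424.6*50.922*5.8036 / ((4*pi)^2 * 1.6173e-10) = 1.069567e+19
R_max = 1.069567e+19^0.25 = 57188 m

57188 m


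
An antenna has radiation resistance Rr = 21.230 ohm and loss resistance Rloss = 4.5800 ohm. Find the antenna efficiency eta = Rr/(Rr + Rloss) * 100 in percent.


eta = 21.230 / (21.230 + 4.5800) * 100 = 82.25%

82.25%


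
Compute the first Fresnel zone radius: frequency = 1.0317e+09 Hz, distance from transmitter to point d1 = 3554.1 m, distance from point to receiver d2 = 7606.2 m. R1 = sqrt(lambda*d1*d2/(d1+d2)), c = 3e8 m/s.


lambda = c / f = 3.0000e+08 / 1.0317e+09 = 0.2907822 m
R1 = sqrt(0.2907822 * 3554.1 * 7606.2 / (3554.1 + 7606.2)) = 26.54 m

26.54 m


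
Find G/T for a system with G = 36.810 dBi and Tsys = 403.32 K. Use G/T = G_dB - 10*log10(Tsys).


G/T = 36.810 - 10*log10(403.32) = 36.810 - 26.05650 = 10.75 dB/K

10.75 dB/K


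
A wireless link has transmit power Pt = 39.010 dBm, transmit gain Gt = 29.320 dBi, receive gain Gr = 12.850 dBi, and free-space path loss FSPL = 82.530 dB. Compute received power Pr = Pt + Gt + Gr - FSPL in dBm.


Pr = 39.010 + 29.320 + 12.850 - 82.530 = -1.35 dBm

-1.35 dBm


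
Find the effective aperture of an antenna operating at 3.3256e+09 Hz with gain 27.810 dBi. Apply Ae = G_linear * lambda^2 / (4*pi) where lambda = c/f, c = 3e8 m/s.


lambda = c / f = 3.0000e+08 / 3.3256e+09 = 0.09020929 m
G_linear = 10^(27.810/10) = 603.9486
Ae = G_linear * lambda^2 / (4*pi) = 603.9486 * 0.09020929^2 / (4*pi) = 0.3911 m^2

0.3911 m^2


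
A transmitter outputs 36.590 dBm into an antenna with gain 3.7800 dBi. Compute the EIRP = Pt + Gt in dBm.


EIRP = Pt + Gt = 36.590 + 3.7800 = 40.37 dBm

40.37 dBm


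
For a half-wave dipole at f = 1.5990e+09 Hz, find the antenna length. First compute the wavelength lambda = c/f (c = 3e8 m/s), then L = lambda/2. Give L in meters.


lambda = c / f = 3.0000e+08 / 1.5990e+09 = 0.1876173 m
L = lambda / 2 = 0.1876173 / 2 = 0.09381 m

0.09381 m


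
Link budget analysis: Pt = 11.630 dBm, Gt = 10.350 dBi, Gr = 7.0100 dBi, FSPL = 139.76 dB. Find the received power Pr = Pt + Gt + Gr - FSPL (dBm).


Pr = 11.630 + 10.350 + 7.0100 - 139.76 = -110.77 dBm

-110.77 dBm


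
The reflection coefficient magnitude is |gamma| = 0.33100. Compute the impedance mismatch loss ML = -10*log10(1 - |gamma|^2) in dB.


ML = -10 * log10(1 - 0.33100^2) = -10 * log10(0.890439) = 0.5040 dB

0.5040 dB


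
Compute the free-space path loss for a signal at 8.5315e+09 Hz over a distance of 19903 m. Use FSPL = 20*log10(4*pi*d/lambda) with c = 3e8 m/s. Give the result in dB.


lambda = c / f = 3.0000e+08 / 8.5315e+09 = 0.03516380 m
FSPL = 20 * log10(4*pi*19903/0.03516380) = 137.0 dB

137.0 dB


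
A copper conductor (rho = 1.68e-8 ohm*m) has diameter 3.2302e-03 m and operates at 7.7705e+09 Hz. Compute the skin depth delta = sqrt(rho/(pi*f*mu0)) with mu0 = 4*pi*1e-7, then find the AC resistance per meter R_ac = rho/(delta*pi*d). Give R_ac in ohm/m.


delta = sqrt(1.68e-8 / (pi * 7.7705e+09 * 4*pi*1e-7)) = 7.400316e-07 m
R_ac = 1.68e-8 / (7.400316e-07 * pi * 3.2302e-03) = 2.237 ohm/m

2.237 ohm/m


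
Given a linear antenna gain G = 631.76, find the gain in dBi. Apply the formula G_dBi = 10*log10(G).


G_dBi = 10 * log10(631.76) = 28.01 dBi

28.01 dBi


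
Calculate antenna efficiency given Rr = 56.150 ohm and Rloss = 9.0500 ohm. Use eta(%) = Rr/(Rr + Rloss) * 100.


eta = 56.150 / (56.150 + 9.0500) * 100 = 86.12%

86.12%


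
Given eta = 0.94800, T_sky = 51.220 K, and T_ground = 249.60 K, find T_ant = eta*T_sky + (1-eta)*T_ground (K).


T_ant = 0.94800 * 51.220 + (1 - 0.94800) * 249.60 = 61.54 K

61.54 K


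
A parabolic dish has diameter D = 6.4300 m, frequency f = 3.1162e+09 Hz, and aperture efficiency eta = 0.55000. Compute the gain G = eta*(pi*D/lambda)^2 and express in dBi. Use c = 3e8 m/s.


lambda = c / f = 3.0000e+08 / 3.1162e+09 = 0.09627110 m
G_linear = 0.55000 * (pi * 6.4300 / 0.09627110)^2 = 24215.45
G_dBi = 10 * log10(24215.45) = 43.84 dBi

43.84 dBi


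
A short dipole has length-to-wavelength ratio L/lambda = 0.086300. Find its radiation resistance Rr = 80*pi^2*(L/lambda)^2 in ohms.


Rr = 80 * pi^2 * (0.086300)^2 = 80 * 9.869604 * 7.447690e-03 = 5.880 ohm

5.880 ohm


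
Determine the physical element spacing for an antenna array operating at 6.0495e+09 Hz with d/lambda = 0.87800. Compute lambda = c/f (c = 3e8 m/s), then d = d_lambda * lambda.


lambda = c / f = 3.0000e+08 / 6.0495e+09 = 0.04959088 m
d = 0.87800 * 0.04959088 = 0.04354 m

0.04354 m


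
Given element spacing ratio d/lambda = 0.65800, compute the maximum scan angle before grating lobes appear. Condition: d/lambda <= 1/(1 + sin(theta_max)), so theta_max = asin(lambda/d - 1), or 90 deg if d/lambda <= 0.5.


lambda/d - 1 = 1/0.65800 - 1 = 0.5197568
theta_max = asin(0.5197568) = 31.32 deg

31.32 deg


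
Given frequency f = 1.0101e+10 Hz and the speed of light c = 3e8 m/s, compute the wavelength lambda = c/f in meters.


lambda = c / f = 3.0000e+08 / 1.0101e+10 = 0.02970 m

0.02970 m


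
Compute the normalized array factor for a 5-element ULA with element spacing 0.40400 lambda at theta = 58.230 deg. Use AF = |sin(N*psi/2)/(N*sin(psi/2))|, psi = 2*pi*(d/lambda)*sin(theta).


psi = 2*pi*0.40400*sin(58.230 deg) = 2.158074 rad
AF = |sin(5*2.158074/2) / (5*sin(2.158074/2))| = 0.1760

0.1760


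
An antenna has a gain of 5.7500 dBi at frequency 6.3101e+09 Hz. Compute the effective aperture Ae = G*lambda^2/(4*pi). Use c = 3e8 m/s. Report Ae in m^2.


lambda = c / f = 3.0000e+08 / 6.3101e+09 = 0.04754283 m
G_linear = 10^(5.7500/10) = 3.758374
Ae = G_linear * lambda^2 / (4*pi) = 3.758374 * 0.04754283^2 / (4*pi) = 6.760e-04 m^2

6.760e-04 m^2


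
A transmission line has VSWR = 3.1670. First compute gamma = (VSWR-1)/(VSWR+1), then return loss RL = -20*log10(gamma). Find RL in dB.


gamma = (3.1670 - 1) / (3.1670 + 1) = 0.5200384
RL = -20 * log10(0.5200384) = 5.679 dB

5.679 dB


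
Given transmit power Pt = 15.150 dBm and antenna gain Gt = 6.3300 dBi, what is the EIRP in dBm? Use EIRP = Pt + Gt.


EIRP = Pt + Gt = 15.150 + 6.3300 = 21.48 dBm

21.48 dBm


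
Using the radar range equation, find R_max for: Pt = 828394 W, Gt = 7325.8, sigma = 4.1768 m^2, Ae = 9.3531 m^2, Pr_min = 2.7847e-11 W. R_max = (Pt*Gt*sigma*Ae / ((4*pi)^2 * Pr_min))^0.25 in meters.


R^4 = 828394*7325.8*4.1768*9.3531 / ((4*pi)^2 * 2.7847e-11) = 5.391295e+19
R_max = 5.391295e+19^0.25 = 85689 m

85689 m


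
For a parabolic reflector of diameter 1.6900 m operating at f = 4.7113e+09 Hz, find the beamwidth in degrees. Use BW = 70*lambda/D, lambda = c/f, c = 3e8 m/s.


lambda = c / f = 3.0000e+08 / 4.7113e+09 = 0.06367669 m
BW = 70 * 0.06367669 / 1.6900 = 2.637 deg

2.637 deg


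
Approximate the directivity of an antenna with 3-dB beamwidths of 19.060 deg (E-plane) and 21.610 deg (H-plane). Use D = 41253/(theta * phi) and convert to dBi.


D_linear = 41253 / (19.060 * 21.610) = 100.1562
D_dBi = 10 * log10(100.1562) = 20.01 dBi

20.01 dBi


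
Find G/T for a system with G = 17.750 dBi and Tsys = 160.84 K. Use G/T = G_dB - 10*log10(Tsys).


G/T = 17.750 - 10*log10(160.84) = 17.750 - 22.06394 = -4.314 dB/K

-4.314 dB/K


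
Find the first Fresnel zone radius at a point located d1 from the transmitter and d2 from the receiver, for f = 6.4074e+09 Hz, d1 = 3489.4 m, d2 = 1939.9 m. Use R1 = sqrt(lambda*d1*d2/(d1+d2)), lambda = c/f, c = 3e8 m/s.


lambda = c / f = 3.0000e+08 / 6.4074e+09 = 0.04682086 m
R1 = sqrt(0.04682086 * 3489.4 * 1939.9 / (3489.4 + 1939.9)) = 7.640 m

7.640 m


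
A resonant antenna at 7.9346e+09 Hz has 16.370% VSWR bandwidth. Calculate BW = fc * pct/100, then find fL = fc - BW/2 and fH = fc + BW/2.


BW = 7.9346e+09 * 16.370/100 = 1.298894e+09 Hz
fL = 7.9346e+09 - 1.298894e+09/2 = 7.285e+09 Hz
fH = 7.9346e+09 + 1.298894e+09/2 = 8.584e+09 Hz

BW=1.299e+09 Hz, fL=7.285e+09 Hz, fH=8.584e+09 Hz


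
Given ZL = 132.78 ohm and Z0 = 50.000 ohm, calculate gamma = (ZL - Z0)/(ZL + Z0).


gamma = (132.78 - 50.000) / (132.78 + 50.000) = 0.4529

0.4529


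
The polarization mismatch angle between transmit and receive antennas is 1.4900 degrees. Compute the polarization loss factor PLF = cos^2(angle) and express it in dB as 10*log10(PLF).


PLF_linear = cos^2(1.4900 deg) = 0.9993239
PLF_dB = 10 * log10(0.9993239) = -2.937e-03 dB

-2.937e-03 dB


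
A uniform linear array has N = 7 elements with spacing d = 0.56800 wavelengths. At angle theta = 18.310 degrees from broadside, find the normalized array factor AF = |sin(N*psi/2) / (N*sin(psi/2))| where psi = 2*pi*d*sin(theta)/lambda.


psi = 2*pi*0.56800*sin(18.310 deg) = 1.121183 rad
AF = |sin(7*1.121183/2) / (7*sin(1.121183/2))| = 0.1894

0.1894


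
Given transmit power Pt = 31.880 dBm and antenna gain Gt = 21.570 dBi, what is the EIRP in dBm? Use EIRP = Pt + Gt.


EIRP = Pt + Gt = 31.880 + 21.570 = 53.45 dBm

53.45 dBm


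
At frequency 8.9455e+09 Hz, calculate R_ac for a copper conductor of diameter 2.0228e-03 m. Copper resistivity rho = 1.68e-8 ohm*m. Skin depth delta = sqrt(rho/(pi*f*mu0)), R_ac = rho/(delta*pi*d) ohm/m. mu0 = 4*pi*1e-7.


delta = sqrt(1.68e-8 / (pi * 8.9455e+09 * 4*pi*1e-7)) = 6.897194e-07 m
R_ac = 1.68e-8 / (6.897194e-07 * pi * 2.0228e-03) = 3.833 ohm/m

3.833 ohm/m


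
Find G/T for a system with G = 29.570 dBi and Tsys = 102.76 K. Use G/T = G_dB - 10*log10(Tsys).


G/T = 29.570 - 10*log10(102.76) = 29.570 - 20.11824 = 9.452 dB/K

9.452 dB/K


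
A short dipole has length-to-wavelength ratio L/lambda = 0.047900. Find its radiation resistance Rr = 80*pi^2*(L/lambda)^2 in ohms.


Rr = 80 * pi^2 * (0.047900)^2 = 80 * 9.869604 * 2.294410e-03 = 1.812 ohm

1.812 ohm


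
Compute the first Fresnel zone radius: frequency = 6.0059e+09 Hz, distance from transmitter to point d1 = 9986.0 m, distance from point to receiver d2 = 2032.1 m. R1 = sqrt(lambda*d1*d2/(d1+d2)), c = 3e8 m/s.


lambda = c / f = 3.0000e+08 / 6.0059e+09 = 0.04995088 m
R1 = sqrt(0.04995088 * 9986.0 * 2032.1 / (9986.0 + 2032.1)) = 9.184 m

9.184 m


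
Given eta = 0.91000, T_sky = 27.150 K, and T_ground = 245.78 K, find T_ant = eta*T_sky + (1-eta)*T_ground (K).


T_ant = 0.91000 * 27.150 + (1 - 0.91000) * 245.78 = 46.83 K

46.83 K


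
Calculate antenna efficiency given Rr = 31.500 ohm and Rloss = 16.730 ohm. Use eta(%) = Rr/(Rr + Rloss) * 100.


eta = 31.500 / (31.500 + 16.730) * 100 = 65.31%

65.31%


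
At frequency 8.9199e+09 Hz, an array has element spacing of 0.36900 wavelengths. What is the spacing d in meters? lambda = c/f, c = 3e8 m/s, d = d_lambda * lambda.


lambda = c / f = 3.0000e+08 / 8.9199e+09 = 0.03363266 m
d = 0.36900 * 0.03363266 = 0.01241 m

0.01241 m


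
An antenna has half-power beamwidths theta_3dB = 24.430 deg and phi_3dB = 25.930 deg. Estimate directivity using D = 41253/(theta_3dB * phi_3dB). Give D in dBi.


D_linear = 41253 / (24.430 * 25.930) = 65.12227
D_dBi = 10 * log10(65.12227) = 18.14 dBi

18.14 dBi


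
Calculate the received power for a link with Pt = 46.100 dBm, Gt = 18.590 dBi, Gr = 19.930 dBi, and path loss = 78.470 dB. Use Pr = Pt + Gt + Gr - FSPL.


Pr = 46.100 + 18.590 + 19.930 - 78.470 = 6.15 dBm

6.15 dBm


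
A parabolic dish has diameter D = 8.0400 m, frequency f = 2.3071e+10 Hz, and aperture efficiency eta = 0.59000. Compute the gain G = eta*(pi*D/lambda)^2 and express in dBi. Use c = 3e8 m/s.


lambda = c / f = 3.0000e+08 / 2.3071e+10 = 0.01300334 m
G_linear = 0.59000 * (pi * 8.0400 / 0.01300334)^2 = 2.226148e+06
G_dBi = 10 * log10(2.226148e+06) = 63.48 dBi

63.48 dBi


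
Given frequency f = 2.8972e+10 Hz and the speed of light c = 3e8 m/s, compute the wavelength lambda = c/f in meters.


lambda = c / f = 3.0000e+08 / 2.8972e+10 = 0.01035 m

0.01035 m


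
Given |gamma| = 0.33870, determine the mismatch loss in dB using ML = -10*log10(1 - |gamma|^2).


ML = -10 * log10(1 - 0.33870^2) = -10 * log10(0.88528231) = 0.5292 dB

0.5292 dB


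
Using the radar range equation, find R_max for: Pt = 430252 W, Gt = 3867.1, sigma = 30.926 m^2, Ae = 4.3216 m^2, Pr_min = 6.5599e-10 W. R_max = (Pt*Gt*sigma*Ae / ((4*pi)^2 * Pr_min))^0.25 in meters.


R^4 = 430252*3867.1*30.926*4.3216 / ((4*pi)^2 * 6.5599e-10) = 2.146642e+18
R_max = 2.146642e+18^0.25 = 38277 m

38277 m


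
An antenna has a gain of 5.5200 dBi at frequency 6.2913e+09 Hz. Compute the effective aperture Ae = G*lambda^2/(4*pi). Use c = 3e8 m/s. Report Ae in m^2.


lambda = c / f = 3.0000e+08 / 6.2913e+09 = 0.04768490 m
G_linear = 10^(5.5200/10) = 3.564511
Ae = G_linear * lambda^2 / (4*pi) = 3.564511 * 0.04768490^2 / (4*pi) = 6.450e-04 m^2

6.450e-04 m^2


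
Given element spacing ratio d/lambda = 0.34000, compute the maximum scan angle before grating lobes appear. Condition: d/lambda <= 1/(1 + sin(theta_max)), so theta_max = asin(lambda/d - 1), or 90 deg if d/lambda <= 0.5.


lambda/d - 1 = 1/0.34000 - 1 = 1.941176 >= 1
d/lambda <= 0.5, so the array can scan to endfire without grating lobes: theta_max = 90 deg

90 deg


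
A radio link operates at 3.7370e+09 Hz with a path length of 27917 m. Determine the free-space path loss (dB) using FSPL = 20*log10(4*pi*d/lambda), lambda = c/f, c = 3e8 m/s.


lambda = c / f = 3.0000e+08 / 3.7370e+09 = 0.08027830 m
FSPL = 20 * log10(4*pi*27917/0.08027830) = 132.8 dB

132.8 dB


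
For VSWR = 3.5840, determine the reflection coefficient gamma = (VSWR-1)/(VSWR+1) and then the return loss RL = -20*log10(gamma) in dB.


gamma = (3.5840 - 1) / (3.5840 + 1) = 0.5636998
RL = -20 * log10(0.5636998) = 4.979 dB

4.979 dB


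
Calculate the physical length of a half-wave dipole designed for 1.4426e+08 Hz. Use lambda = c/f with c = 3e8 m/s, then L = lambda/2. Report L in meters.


lambda = c / f = 3.0000e+08 / 1.4426e+08 = 2.079579 m
L = lambda / 2 = 2.079579 / 2 = 1.040 m

1.040 m


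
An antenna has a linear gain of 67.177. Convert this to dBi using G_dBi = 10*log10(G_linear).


G_dBi = 10 * log10(67.177) = 18.27 dBi

18.27 dBi


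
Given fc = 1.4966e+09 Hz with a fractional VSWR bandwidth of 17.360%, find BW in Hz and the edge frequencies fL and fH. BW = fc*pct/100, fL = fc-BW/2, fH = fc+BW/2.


BW = 1.4966e+09 * 17.360/100 = 2.598098e+08 Hz
fL = 1.4966e+09 - 2.598098e+08/2 = 1.367e+09 Hz
fH = 1.4966e+09 + 2.598098e+08/2 = 1.627e+09 Hz

BW=2.598e+08 Hz, fL=1.367e+09 Hz, fH=1.627e+09 Hz


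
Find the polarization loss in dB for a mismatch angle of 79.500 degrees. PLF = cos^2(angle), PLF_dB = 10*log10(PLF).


PLF_linear = cos^2(79.500 deg) = 0.03320979
PLF_dB = 10 * log10(0.03320979) = -14.79 dB

-14.79 dB


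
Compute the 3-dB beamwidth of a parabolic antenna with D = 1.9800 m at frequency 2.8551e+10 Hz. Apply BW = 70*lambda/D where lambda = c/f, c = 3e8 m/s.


lambda = c / f = 3.0000e+08 / 2.8551e+10 = 0.01050751 m
BW = 70 * 0.01050751 / 1.9800 = 0.3715 deg

0.3715 deg


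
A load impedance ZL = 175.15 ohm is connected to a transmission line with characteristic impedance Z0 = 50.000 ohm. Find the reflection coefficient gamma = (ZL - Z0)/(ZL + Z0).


gamma = (175.15 - 50.000) / (175.15 + 50.000) = 0.5559

0.5559


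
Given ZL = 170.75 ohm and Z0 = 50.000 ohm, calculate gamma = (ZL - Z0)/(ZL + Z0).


gamma = (170.75 - 50.000) / (170.75 + 50.000) = 0.5470

0.5470


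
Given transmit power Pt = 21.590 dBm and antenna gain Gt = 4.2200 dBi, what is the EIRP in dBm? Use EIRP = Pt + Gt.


EIRP = Pt + Gt = 21.590 + 4.2200 = 25.81 dBm

25.81 dBm


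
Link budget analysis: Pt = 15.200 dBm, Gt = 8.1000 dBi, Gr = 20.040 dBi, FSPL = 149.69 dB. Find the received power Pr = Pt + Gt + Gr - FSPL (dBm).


Pr = 15.200 + 8.1000 + 20.040 - 149.69 = -106.35 dBm

-106.35 dBm


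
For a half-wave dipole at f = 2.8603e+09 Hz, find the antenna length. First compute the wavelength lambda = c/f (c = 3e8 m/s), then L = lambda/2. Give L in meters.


lambda = c / f = 3.0000e+08 / 2.8603e+09 = 0.1048841 m
L = lambda / 2 = 0.1048841 / 2 = 0.05244 m

0.05244 m


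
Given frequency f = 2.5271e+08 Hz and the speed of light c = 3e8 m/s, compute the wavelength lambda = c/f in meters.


lambda = c / f = 3.0000e+08 / 2.5271e+08 = 1.187 m

1.187 m


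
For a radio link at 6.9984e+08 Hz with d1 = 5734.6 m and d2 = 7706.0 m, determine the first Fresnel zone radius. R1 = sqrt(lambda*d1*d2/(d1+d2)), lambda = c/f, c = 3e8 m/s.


lambda = c / f = 3.0000e+08 / 6.9984e+08 = 0.4286694 m
R1 = sqrt(0.4286694 * 5734.6 * 7706.0 / (5734.6 + 7706.0)) = 37.54 m

37.54 m


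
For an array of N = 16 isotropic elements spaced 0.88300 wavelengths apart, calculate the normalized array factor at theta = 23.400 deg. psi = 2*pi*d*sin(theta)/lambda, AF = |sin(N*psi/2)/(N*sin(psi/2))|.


psi = 2*pi*0.88300*sin(23.400 deg) = 2.203397 rad
AF = |sin(16*2.203397/2) / (16*sin(2.203397/2))| = 0.06586

0.06586


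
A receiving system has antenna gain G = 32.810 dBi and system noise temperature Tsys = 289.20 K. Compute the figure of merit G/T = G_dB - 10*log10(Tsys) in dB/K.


G/T = 32.810 - 10*log10(289.20) = 32.810 - 24.61198 = 8.198 dB/K

8.198 dB/K


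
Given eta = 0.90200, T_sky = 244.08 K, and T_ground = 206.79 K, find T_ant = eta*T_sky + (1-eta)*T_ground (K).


T_ant = 0.90200 * 244.08 + (1 - 0.90200) * 206.79 = 240.4 K

240.4 K


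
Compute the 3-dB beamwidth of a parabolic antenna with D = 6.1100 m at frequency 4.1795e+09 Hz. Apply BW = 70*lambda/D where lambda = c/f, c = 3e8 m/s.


lambda = c / f = 3.0000e+08 / 4.1795e+09 = 0.07177892 m
BW = 70 * 0.07177892 / 6.1100 = 0.8223 deg

0.8223 deg


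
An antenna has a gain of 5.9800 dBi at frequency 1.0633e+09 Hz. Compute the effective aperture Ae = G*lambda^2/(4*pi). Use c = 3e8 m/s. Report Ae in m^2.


lambda = c / f = 3.0000e+08 / 1.0633e+09 = 0.2821405 m
G_linear = 10^(5.9800/10) = 3.962780
Ae = G_linear * lambda^2 / (4*pi) = 3.962780 * 0.2821405^2 / (4*pi) = 0.02510 m^2

0.02510 m^2


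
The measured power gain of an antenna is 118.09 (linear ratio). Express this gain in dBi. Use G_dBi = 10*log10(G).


G_dBi = 10 * log10(118.09) = 20.72 dBi

20.72 dBi


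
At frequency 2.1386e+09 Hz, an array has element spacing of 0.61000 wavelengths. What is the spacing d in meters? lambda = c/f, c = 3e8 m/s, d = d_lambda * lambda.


lambda = c / f = 3.0000e+08 / 2.1386e+09 = 0.1402787 m
d = 0.61000 * 0.1402787 = 0.08557 m

0.08557 m


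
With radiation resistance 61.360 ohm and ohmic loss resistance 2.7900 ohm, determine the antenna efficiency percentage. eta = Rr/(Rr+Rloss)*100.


eta = 61.360 / (61.360 + 2.7900) * 100 = 95.65%

95.65%


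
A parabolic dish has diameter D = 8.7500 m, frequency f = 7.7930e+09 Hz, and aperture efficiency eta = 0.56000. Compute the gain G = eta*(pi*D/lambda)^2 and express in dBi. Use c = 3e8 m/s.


lambda = c / f = 3.0000e+08 / 7.7930e+09 = 0.03849609 m
G_linear = 0.56000 * (pi * 8.7500 / 0.03849609)^2 = 285542.4
G_dBi = 10 * log10(285542.4) = 54.56 dBi

54.56 dBi


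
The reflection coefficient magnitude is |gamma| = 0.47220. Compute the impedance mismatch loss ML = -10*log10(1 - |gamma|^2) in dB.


ML = -10 * log10(1 - 0.47220^2) = -10 * log10(0.77702716) = 1.096 dB

1.096 dB


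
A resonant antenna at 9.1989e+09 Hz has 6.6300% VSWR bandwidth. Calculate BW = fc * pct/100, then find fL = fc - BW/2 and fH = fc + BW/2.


BW = 9.1989e+09 * 6.6300/100 = 6.098871e+08 Hz
fL = 9.1989e+09 - 6.098871e+08/2 = 8.894e+09 Hz
fH = 9.1989e+09 + 6.098871e+08/2 = 9.504e+09 Hz

BW=6.099e+08 Hz, fL=8.894e+09 Hz, fH=9.504e+09 Hz


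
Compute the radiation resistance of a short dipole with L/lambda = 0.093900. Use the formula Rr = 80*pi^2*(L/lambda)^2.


Rr = 80 * pi^2 * (0.093900)^2 = 80 * 9.869604 * 8.817210e-03 = 6.962 ohm

6.962 ohm


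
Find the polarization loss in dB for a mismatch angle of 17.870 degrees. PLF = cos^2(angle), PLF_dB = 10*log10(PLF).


PLF_linear = cos^2(17.870 deg) = 0.9058380
PLF_dB = 10 * log10(0.9058380) = -0.4295 dB

-0.4295 dB


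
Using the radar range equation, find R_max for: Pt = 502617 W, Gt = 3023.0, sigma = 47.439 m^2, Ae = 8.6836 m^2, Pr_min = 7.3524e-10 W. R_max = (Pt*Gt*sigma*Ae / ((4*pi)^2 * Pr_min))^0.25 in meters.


R^4 = 502617*3023.0*47.439*8.6836 / ((4*pi)^2 * 7.3524e-10) = 5.390907e+18
R_max = 5.390907e+18^0.25 = 48185 m

48185 m


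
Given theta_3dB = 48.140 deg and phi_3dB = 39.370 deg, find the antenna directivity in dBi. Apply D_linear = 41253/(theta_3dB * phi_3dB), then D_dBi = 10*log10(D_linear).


D_linear = 41253 / (48.140 * 39.370) = 21.76627
D_dBi = 10 * log10(21.76627) = 13.38 dBi

13.38 dBi


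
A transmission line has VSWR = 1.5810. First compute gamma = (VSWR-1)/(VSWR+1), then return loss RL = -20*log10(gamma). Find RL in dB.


gamma = (1.5810 - 1) / (1.5810 + 1) = 0.2251065
RL = -20 * log10(0.2251065) = 12.95 dB

12.95 dB


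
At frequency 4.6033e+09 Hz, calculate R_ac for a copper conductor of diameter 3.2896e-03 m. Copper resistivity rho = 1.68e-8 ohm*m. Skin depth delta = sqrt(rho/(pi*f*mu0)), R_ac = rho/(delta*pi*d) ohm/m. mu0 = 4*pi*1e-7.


delta = sqrt(1.68e-8 / (pi * 4.6033e+09 * 4*pi*1e-7)) = 9.614797e-07 m
R_ac = 1.68e-8 / (9.614797e-07 * pi * 3.2896e-03) = 1.691 ohm/m

1.691 ohm/m


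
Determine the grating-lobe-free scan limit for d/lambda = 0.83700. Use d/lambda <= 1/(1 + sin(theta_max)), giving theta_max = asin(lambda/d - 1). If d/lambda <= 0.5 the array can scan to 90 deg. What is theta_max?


lambda/d - 1 = 1/0.83700 - 1 = 0.1947431
theta_max = asin(0.1947431) = 11.23 deg

11.23 deg


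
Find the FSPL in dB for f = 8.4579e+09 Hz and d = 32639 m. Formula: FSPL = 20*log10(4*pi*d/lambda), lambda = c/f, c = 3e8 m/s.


lambda = c / f = 3.0000e+08 / 8.4579e+09 = 0.03546980 m
FSPL = 20 * log10(4*pi*32639/0.03546980) = 141.3 dB

141.3 dB


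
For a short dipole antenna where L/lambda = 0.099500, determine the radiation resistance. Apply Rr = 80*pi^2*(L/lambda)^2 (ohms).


Rr = 80 * pi^2 * (0.099500)^2 = 80 * 9.869604 * 9.900250e-03 = 7.817 ohm

7.817 ohm


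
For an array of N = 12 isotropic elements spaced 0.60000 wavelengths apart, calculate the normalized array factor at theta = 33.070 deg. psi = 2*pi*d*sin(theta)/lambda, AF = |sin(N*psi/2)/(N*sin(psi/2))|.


psi = 2*pi*0.60000*sin(33.070 deg) = 2.057102 rad
AF = |sin(12*2.057102/2) / (12*sin(2.057102/2))| = 0.02159

0.02159


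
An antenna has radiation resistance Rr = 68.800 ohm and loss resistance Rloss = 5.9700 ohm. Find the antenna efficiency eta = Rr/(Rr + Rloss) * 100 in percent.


eta = 68.800 / (68.800 + 5.9700) * 100 = 92.02%

92.02%


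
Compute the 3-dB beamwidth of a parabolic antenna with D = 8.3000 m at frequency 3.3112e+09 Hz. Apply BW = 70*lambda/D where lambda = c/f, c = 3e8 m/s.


lambda = c / f = 3.0000e+08 / 3.3112e+09 = 0.09060159 m
BW = 70 * 0.09060159 / 8.3000 = 0.7641 deg

0.7641 deg


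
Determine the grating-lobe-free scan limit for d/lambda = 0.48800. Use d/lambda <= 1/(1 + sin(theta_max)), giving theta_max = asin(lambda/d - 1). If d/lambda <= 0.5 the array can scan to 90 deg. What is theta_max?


lambda/d - 1 = 1/0.48800 - 1 = 1.049180 >= 1
d/lambda <= 0.5, so the array can scan to endfire without grating lobes: theta_max = 90 deg

90 deg


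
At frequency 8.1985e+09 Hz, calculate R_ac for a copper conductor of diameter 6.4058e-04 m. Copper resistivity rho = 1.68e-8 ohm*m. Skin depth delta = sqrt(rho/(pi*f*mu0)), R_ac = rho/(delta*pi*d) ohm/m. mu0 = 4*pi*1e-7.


delta = sqrt(1.68e-8 / (pi * 8.1985e+09 * 4*pi*1e-7)) = 7.204562e-07 m
R_ac = 1.68e-8 / (7.204562e-07 * pi * 6.4058e-04) = 11.59 ohm/m

11.59 ohm/m


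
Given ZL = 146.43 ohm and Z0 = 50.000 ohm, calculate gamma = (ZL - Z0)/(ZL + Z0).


gamma = (146.43 - 50.000) / (146.43 + 50.000) = 0.4909

0.4909


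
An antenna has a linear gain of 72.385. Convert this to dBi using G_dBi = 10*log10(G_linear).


G_dBi = 10 * log10(72.385) = 18.60 dBi

18.60 dBi


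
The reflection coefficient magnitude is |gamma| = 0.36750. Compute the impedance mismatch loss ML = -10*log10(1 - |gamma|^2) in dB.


ML = -10 * log10(1 - 0.36750^2) = -10 * log10(0.86494375) = 0.6301 dB

0.6301 dB


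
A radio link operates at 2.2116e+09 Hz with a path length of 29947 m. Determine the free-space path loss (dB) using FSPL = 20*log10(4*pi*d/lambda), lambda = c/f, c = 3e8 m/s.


lambda = c / f = 3.0000e+08 / 2.2116e+09 = 0.1356484 m
FSPL = 20 * log10(4*pi*29947/0.1356484) = 128.9 dB

128.9 dB


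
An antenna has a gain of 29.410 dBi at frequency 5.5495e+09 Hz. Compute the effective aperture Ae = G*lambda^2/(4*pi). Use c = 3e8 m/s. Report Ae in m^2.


lambda = c / f = 3.0000e+08 / 5.5495e+09 = 0.05405892 m
G_linear = 10^(29.410/10) = 872.9714
Ae = G_linear * lambda^2 / (4*pi) = 872.9714 * 0.05405892^2 / (4*pi) = 0.2030 m^2

0.2030 m^2


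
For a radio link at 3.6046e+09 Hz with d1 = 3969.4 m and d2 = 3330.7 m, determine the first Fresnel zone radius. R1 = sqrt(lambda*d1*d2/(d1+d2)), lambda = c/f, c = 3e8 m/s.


lambda = c / f = 3.0000e+08 / 3.6046e+09 = 0.08322699 m
R1 = sqrt(0.08322699 * 3969.4 * 3330.7 / (3969.4 + 3330.7)) = 12.28 m

12.28 m


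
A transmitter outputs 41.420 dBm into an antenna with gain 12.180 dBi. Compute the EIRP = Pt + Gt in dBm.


EIRP = Pt + Gt = 41.420 + 12.180 = 53.60 dBm

53.60 dBm


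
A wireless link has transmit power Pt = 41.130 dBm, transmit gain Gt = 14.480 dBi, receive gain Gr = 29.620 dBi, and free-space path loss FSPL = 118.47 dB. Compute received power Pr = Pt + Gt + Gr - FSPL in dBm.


Pr = 41.130 + 14.480 + 29.620 - 118.47 = -33.24 dBm

-33.24 dBm


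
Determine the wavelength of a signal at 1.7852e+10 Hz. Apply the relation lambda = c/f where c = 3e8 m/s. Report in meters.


lambda = c / f = 3.0000e+08 / 1.7852e+10 = 0.01680 m

0.01680 m


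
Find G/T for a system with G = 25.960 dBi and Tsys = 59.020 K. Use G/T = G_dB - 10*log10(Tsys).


G/T = 25.960 - 10*log10(59.020) = 25.960 - 17.70999 = 8.250 dB/K

8.250 dB/K


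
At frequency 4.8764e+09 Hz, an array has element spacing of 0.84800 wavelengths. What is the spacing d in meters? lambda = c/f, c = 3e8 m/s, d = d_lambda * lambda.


lambda = c / f = 3.0000e+08 / 4.8764e+09 = 0.06152079 m
d = 0.84800 * 0.06152079 = 0.05217 m

0.05217 m


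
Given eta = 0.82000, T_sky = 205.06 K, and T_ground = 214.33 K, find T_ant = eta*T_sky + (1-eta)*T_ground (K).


T_ant = 0.82000 * 205.06 + (1 - 0.82000) * 214.33 = 206.7 K

206.7 K


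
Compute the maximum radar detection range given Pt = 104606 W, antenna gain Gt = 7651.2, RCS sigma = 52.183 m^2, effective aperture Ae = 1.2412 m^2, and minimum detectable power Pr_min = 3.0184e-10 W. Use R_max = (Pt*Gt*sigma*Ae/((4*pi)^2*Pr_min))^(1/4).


R^4 = 104606*7651.2*52.183*1.2412 / ((4*pi)^2 * 3.0184e-10) = 1.087578e+18
R_max = 1.087578e+18^0.25 = 32293 m

32293 m


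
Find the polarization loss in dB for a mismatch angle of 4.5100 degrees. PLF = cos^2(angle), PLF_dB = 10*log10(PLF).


PLF_linear = cos^2(4.5100 deg) = 0.9938168
PLF_dB = 10 * log10(0.9938168) = -0.02694 dB

-0.02694 dB


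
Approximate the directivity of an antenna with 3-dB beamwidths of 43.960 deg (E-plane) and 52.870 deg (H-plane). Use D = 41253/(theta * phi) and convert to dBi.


D_linear = 41253 / (43.960 * 52.870) = 17.74960
D_dBi = 10 * log10(17.74960) = 12.49 dBi

12.49 dBi


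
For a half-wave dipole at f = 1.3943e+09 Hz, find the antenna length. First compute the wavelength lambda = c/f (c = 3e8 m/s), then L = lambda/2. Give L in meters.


lambda = c / f = 3.0000e+08 / 1.3943e+09 = 0.2151617 m
L = lambda / 2 = 0.2151617 / 2 = 0.1076 m

0.1076 m


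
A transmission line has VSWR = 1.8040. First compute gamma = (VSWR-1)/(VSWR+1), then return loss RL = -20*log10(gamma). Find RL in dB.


gamma = (1.8040 - 1) / (1.8040 + 1) = 0.2867332
RL = -20 * log10(0.2867332) = 10.85 dB

10.85 dB


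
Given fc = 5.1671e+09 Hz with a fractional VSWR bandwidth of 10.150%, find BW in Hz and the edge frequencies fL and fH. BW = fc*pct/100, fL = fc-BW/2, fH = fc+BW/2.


BW = 5.1671e+09 * 10.150/100 = 5.244606e+08 Hz
fL = 5.1671e+09 - 5.244606e+08/2 = 4.905e+09 Hz
fH = 5.1671e+09 + 5.244606e+08/2 = 5.429e+09 Hz

BW=5.245e+08 Hz, fL=4.905e+09 Hz, fH=5.429e+09 Hz


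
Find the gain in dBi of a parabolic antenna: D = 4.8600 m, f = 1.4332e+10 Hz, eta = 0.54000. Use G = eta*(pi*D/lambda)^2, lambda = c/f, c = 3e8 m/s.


lambda = c / f = 3.0000e+08 / 1.4332e+10 = 0.02093218 m
G_linear = 0.54000 * (pi * 4.8600 / 0.02093218)^2 = 287301.0
G_dBi = 10 * log10(287301.0) = 54.58 dBi

54.58 dBi


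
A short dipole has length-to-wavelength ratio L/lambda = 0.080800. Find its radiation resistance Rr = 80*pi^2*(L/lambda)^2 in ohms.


Rr = 80 * pi^2 * (0.080800)^2 = 80 * 9.869604 * 6.528640e-03 = 5.155 ohm

5.155 ohm


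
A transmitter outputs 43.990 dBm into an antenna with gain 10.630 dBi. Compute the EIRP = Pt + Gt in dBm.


EIRP = Pt + Gt = 43.990 + 10.630 = 54.62 dBm

54.62 dBm


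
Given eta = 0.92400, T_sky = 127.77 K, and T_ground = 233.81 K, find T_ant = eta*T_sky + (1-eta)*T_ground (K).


T_ant = 0.92400 * 127.77 + (1 - 0.92400) * 233.81 = 135.8 K

135.8 K


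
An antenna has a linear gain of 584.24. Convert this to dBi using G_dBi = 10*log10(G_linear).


G_dBi = 10 * log10(584.24) = 27.67 dBi

27.67 dBi


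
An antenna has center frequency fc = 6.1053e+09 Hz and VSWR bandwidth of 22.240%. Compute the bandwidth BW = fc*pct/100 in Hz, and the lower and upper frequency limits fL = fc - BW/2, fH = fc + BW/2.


BW = 6.1053e+09 * 22.240/100 = 1.357819e+09 Hz
fL = 6.1053e+09 - 1.357819e+09/2 = 5.426e+09 Hz
fH = 6.1053e+09 + 1.357819e+09/2 = 6.784e+09 Hz

BW=1.358e+09 Hz, fL=5.426e+09 Hz, fH=6.784e+09 Hz


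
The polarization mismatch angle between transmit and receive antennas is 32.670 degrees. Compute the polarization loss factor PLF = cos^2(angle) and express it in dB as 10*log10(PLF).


PLF_linear = cos^2(32.670 deg) = 0.7086164
PLF_dB = 10 * log10(0.7086164) = -1.496 dB

-1.496 dB


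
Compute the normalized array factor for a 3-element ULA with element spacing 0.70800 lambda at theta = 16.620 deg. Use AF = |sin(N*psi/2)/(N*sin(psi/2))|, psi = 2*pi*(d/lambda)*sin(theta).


psi = 2*pi*0.70800*sin(16.620 deg) = 1.272371 rad
AF = |sin(3*1.272371/2) / (3*sin(1.272371/2))| = 0.5293

0.5293


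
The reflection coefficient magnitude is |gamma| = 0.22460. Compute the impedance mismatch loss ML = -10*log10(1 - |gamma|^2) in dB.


ML = -10 * log10(1 - 0.22460^2) = -10 * log10(0.94955484) = 0.2248 dB

0.2248 dB


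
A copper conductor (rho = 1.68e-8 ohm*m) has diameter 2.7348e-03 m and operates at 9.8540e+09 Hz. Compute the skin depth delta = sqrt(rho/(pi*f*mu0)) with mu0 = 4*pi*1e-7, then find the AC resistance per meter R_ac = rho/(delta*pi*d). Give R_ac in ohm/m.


delta = sqrt(1.68e-8 / (pi * 9.8540e+09 * 4*pi*1e-7)) = 6.571560e-07 m
R_ac = 1.68e-8 / (6.571560e-07 * pi * 2.7348e-03) = 2.976 ohm/m

2.976 ohm/m


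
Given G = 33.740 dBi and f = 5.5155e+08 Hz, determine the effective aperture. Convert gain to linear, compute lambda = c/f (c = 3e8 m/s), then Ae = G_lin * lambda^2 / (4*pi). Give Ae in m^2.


lambda = c / f = 3.0000e+08 / 5.5155e+08 = 0.5439217 m
G_linear = 10^(33.740/10) = 2365.920
Ae = G_linear * lambda^2 / (4*pi) = 2365.920 * 0.5439217^2 / (4*pi) = 55.70 m^2

55.70 m^2


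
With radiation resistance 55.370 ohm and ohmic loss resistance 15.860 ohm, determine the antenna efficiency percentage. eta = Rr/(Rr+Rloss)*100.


eta = 55.370 / (55.370 + 15.860) * 100 = 77.73%

77.73%


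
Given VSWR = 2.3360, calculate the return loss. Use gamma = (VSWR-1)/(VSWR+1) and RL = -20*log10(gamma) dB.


gamma = (2.3360 - 1) / (2.3360 + 1) = 0.4004796
RL = -20 * log10(0.4004796) = 7.948 dB

7.948 dB


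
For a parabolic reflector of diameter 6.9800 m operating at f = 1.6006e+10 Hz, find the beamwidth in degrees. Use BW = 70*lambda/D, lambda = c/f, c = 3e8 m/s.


lambda = c / f = 3.0000e+08 / 1.6006e+10 = 0.01874297 m
BW = 70 * 0.01874297 / 6.9800 = 0.1880 deg

0.1880 deg


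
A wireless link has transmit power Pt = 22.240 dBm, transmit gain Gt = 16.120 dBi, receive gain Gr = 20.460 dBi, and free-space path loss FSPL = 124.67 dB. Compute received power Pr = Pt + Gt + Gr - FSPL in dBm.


Pr = 22.240 + 16.120 + 20.460 - 124.67 = -65.85 dBm

-65.85 dBm


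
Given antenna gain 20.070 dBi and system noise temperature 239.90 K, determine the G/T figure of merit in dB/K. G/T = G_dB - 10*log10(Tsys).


G/T = 20.070 - 10*log10(239.90) = 20.070 - 23.80030 = -3.730 dB/K

-3.730 dB/K


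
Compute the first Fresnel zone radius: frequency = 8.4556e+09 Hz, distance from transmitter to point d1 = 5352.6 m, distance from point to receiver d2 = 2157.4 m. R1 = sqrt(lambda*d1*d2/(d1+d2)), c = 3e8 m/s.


lambda = c / f = 3.0000e+08 / 8.4556e+09 = 0.03547945 m
R1 = sqrt(0.03547945 * 5352.6 * 2157.4 / (5352.6 + 2157.4)) = 7.386 m

7.386 m


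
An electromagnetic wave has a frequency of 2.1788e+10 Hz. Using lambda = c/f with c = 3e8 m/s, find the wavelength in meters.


lambda = c / f = 3.0000e+08 / 2.1788e+10 = 0.01377 m

0.01377 m


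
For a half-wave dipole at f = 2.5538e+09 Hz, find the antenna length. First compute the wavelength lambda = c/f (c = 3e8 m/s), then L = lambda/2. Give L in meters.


lambda = c / f = 3.0000e+08 / 2.5538e+09 = 0.1174720 m
L = lambda / 2 = 0.1174720 / 2 = 0.05874 m

0.05874 m


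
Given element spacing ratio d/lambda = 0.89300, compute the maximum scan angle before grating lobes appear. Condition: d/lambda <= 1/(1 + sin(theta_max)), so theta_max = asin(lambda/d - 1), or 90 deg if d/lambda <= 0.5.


lambda/d - 1 = 1/0.89300 - 1 = 0.1198208
theta_max = asin(0.1198208) = 6.882 deg

6.882 deg
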